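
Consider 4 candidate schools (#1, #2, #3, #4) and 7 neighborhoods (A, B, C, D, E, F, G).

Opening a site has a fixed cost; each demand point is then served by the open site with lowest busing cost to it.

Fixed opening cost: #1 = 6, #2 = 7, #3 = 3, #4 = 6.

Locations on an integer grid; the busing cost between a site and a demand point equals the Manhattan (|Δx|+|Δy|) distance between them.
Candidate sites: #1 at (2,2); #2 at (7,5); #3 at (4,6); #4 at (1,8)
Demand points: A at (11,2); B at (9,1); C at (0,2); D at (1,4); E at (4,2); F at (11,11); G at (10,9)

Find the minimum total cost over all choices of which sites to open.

50

Open {#1, #2}: assign each demand point to its cheapest open site.
  A→#2 7, B→#2 6, C→#1 2, D→#1 3, E→#1 2, F→#2 10, G→#2 7
  busing cost 37, fixed 13 → total 50.
Compare {#1, #2, #3}: busing cost 37 + fixed 16 = 53.
Compare {#1, #3}: busing cost 45 + fixed 9 = 54.
Compare {#1, #2, #4}: busing cost 37 + fixed 19 = 56.
All other subsets cost ≥ 53. Minimum total cost: 50.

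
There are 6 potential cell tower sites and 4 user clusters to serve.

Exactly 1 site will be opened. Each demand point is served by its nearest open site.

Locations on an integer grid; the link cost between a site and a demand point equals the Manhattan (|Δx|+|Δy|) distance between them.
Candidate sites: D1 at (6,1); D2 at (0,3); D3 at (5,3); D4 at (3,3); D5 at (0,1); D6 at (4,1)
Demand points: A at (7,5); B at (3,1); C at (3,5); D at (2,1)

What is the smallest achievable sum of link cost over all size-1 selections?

Open {D4}.
  A→D4 6, B→D4 2, C→D4 2, D→D4 3  ⇒ total 13.
Compare {D6}: total 15.
Compare {D3}: total 17.
No size-1 selection does better; minimum is 13.

13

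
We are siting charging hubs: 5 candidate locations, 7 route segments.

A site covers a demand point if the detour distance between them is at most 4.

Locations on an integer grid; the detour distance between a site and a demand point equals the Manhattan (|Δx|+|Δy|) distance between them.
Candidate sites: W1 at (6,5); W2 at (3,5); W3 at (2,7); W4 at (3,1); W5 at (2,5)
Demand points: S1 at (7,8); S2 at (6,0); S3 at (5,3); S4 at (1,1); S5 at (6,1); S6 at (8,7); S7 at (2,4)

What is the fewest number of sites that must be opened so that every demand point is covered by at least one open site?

2

Coverage sets (demand points within 4 of each site):
  W1: {S1, S3, S5, S6}
  W2: {S3, S7}
  W3: {S7}
  W4: {S2, S3, S4, S5, S7}
  W5: {S7}
No single site covers all 7 demand points.
But {W1, W4} covers everything, so the minimum is 2.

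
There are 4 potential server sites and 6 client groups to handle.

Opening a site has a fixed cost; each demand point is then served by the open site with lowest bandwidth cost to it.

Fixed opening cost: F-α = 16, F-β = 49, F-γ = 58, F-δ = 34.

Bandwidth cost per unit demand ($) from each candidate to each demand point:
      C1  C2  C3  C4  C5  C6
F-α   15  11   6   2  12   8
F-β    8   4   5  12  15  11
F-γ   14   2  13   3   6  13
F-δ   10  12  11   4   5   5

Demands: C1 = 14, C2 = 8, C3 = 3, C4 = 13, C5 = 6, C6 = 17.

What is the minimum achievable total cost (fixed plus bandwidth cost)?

Open {F-α, F-β, F-δ}: assign each demand point to its cheapest open site.
  C1→F-β 14×8=112, C2→F-β 8×4=32, C3→F-β 3×5=15, C4→F-α 13×2=26, C5→F-δ 6×5=30, C6→F-δ 17×5=85
  bandwidth cost 300, fixed 99 → total 399.
Compare {F-β, F-δ}: bandwidth cost 326 + fixed 83 = 409.
Compare {F-α, F-γ, F-δ}: bandwidth cost 315 + fixed 108 = 423.
Compare {F-γ, F-δ}: bandwidth cost 343 + fixed 92 = 435.
All other subsets cost ≥ 409. Minimum total cost: 399.

399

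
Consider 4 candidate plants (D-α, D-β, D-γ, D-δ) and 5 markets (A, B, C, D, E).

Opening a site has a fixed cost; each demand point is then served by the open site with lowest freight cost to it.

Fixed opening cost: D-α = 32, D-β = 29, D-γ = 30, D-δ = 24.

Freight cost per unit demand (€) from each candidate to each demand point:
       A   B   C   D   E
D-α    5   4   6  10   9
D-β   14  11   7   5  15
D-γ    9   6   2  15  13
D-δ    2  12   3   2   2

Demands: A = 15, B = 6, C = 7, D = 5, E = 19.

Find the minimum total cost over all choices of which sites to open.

179

Open {D-α, D-δ}: assign each demand point to its cheapest open site.
  A→D-δ 15×2=30, B→D-α 6×4=24, C→D-δ 7×3=21, D→D-δ 5×2=10, E→D-δ 19×2=38
  freight cost 123, fixed 56 → total 179.
Compare {D-γ, D-δ}: freight cost 128 + fixed 54 = 182.
Compare {D-δ}: freight cost 171 + fixed 24 = 195.
Compare {D-α, D-γ, D-δ}: freight cost 116 + fixed 86 = 202.
All other subsets cost ≥ 182. Minimum total cost: 179.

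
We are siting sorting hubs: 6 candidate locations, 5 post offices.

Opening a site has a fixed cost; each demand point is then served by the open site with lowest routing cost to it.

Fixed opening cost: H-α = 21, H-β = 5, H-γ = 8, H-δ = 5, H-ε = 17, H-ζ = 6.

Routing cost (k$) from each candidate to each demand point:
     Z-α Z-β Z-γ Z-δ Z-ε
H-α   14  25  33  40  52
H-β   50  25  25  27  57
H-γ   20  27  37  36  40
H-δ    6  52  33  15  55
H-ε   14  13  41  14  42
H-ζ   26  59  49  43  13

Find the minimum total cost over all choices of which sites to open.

100

Open {H-β, H-δ, H-ζ}: assign each demand point to its cheapest open site.
  Z-α→H-δ 6, Z-β→H-β 25, Z-γ→H-β 25, Z-δ→H-δ 15, Z-ε→H-ζ 13
  routing cost 84, fixed 16 → total 100.
Compare {H-β, H-δ, H-ε, H-ζ}: routing cost 71 + fixed 33 = 104.
Compare {H-β, H-ε, H-ζ}: routing cost 79 + fixed 28 = 107.
Compare {H-δ, H-ε, H-ζ}: routing cost 79 + fixed 28 = 107.
All other subsets cost ≥ 104. Minimum total cost: 100.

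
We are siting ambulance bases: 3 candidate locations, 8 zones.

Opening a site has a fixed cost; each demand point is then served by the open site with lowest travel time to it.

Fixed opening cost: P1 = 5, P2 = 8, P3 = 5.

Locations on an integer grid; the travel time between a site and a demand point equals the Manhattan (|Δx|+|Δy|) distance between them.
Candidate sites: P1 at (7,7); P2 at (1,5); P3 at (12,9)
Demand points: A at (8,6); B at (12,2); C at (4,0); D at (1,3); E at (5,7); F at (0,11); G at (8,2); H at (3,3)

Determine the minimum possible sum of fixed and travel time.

Open {P1, P2}: assign each demand point to its cheapest open site.
  A→P1 2, B→P1 10, C→P2 8, D→P2 2, E→P1 2, F→P2 7, G→P1 6, H→P2 4
  travel time 41, fixed 13 → total 54.
Compare {P1, P2, P3}: travel time 38 + fixed 18 = 56.
Compare {P1}: travel time 59 + fixed 5 = 64.
Compare {P2, P3}: travel time 51 + fixed 13 = 64.
All other subsets cost ≥ 56. Minimum total cost: 54.

54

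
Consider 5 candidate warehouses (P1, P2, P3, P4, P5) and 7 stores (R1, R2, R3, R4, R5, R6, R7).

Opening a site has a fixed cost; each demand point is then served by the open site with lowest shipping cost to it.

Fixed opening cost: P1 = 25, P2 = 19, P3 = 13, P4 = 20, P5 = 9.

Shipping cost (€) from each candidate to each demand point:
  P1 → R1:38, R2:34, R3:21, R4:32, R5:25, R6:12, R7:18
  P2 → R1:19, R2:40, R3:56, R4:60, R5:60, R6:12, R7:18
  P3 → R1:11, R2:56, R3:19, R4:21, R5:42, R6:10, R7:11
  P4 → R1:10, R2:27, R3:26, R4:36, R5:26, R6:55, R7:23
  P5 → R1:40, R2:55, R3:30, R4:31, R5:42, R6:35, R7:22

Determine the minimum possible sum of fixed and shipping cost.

Open {P3, P4}: assign each demand point to its cheapest open site.
  R1→P4 10, R2→P4 27, R3→P3 19, R4→P3 21, R5→P4 26, R6→P3 10, R7→P3 11
  shipping cost 124, fixed 33 → total 157.
Compare {P3, P4, P5}: shipping cost 124 + fixed 42 = 166.
Compare {P1, P3}: shipping cost 131 + fixed 38 = 169.
Compare {P2, P3, P4}: shipping cost 124 + fixed 52 = 176.
All other subsets cost ≥ 166. Minimum total cost: 157.

157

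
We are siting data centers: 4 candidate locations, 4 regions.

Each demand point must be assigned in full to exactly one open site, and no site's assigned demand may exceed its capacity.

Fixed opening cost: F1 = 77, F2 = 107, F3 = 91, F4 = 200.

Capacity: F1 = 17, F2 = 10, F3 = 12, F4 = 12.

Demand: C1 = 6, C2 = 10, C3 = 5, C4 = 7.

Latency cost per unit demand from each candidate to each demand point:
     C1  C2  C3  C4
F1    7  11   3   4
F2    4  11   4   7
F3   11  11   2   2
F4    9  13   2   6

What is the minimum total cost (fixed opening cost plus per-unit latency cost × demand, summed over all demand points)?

Open {F1, F3}; cheapest assignment that respects the capacities:
  F1 (cap 17, load 16): C1, C2 — cost 6×7 + 10×11 = 152
  F3 (cap 12, load 12): C3, C4 — cost 5×2 + 7×2 = 24
  Shipping 176, fixed 168 → total 344.
  Any other capacity-feasible assignment to {F1, F3} ships for at least 176.
Compare {F1, F2, F3}: its best feasible assignment gives total 433.
Compare {F1, F4}: its best feasible assignment gives total 479.
Every other set of open sites that can feasibly serve all demand totals ≥ 433 even under its best assignment. Minimum: 344.

344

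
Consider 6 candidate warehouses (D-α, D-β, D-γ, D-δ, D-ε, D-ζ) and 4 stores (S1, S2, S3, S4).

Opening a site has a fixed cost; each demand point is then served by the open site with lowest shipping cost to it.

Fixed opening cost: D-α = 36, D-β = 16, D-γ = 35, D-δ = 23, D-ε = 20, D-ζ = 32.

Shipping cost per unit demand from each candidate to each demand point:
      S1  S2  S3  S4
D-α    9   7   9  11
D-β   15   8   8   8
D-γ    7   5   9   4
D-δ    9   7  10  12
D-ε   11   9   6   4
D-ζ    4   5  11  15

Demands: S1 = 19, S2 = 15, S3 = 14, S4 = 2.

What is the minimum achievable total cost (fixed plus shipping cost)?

Open {D-ε, D-ζ}: assign each demand point to its cheapest open site.
  S1→D-ζ 19×4=76, S2→D-ζ 15×5=75, S3→D-ε 14×6=84, S4→D-ε 2×4=8
  shipping cost 243, fixed 52 → total 295.
Compare {D-β, D-ε, D-ζ}: shipping cost 243 + fixed 68 = 311.
Compare {D-δ, D-ε, D-ζ}: shipping cost 243 + fixed 75 = 318.
Compare {D-β, D-ζ}: shipping cost 279 + fixed 48 = 327.
All other subsets cost ≥ 311. Minimum total cost: 295.

295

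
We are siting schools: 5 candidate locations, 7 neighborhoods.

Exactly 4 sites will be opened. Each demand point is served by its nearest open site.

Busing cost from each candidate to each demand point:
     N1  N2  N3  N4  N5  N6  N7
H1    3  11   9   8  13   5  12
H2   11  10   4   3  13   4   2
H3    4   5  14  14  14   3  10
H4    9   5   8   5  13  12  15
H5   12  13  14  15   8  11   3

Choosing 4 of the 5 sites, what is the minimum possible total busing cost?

Open {H1, H2, H3, H5}.
  N1→H1 3, N2→H3 5, N3→H2 4, N4→H2 3, N5→H5 8, N6→H3 3, N7→H2 2  ⇒ total 28.
Compare {H1, H2, H4, H5}: total 29.
Compare {H2, H3, H4, H5}: total 29.
No size-4 selection does better; minimum is 28.

28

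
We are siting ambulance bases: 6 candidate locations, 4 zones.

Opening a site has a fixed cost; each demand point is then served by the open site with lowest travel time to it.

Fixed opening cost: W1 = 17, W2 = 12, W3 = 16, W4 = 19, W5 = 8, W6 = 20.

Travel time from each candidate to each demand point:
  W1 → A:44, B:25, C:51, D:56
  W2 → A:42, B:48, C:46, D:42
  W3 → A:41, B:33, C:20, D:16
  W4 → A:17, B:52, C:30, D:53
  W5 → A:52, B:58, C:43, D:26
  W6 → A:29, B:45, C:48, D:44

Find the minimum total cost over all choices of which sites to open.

121

Open {W3, W4}: assign each demand point to its cheapest open site.
  A→W4 17, B→W3 33, C→W3 20, D→W3 16
  travel time 86, fixed 35 → total 121.
Compare {W3}: travel time 110 + fixed 16 = 126.
Compare {W3, W4, W5}: travel time 86 + fixed 43 = 129.
Compare {W1, W3, W4}: travel time 78 + fixed 52 = 130.
All other subsets cost ≥ 126. Minimum total cost: 121.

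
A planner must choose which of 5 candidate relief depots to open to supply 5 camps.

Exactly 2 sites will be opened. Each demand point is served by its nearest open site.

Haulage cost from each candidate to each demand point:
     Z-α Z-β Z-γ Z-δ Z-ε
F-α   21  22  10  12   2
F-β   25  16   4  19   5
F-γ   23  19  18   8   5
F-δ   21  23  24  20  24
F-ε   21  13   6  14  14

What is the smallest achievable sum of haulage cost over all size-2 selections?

53

Open {F-γ, F-ε}.
  Z-α→F-ε 21, Z-β→F-ε 13, Z-γ→F-ε 6, Z-δ→F-γ 8, Z-ε→F-γ 5  ⇒ total 53.
Compare {F-α, F-ε}: total 54.
Compare {F-α, F-β}: total 55.
No size-2 selection does better; minimum is 53.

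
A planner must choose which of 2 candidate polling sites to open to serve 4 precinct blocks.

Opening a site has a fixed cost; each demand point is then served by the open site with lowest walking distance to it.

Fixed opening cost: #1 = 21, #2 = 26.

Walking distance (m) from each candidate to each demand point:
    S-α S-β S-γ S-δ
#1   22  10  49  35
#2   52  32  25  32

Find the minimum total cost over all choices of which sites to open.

136

Open {#1, #2}: assign each demand point to its cheapest open site.
  S-α→#1 22, S-β→#1 10, S-γ→#2 25, S-δ→#2 32
  walking distance 89, fixed 47 → total 136.
Compare {#1}: walking distance 116 + fixed 21 = 137.
Compare {#2}: walking distance 141 + fixed 26 = 167.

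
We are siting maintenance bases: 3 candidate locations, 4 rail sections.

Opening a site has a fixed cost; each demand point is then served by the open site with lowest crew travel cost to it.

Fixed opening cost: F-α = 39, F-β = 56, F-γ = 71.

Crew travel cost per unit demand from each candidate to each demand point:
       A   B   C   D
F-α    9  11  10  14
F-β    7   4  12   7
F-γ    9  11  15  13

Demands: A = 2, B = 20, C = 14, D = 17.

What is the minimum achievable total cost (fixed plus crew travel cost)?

437

Open {F-β}: assign each demand point to its cheapest open site.
  A→F-β 2×7=14, B→F-β 20×4=80, C→F-β 14×12=168, D→F-β 17×7=119
  crew travel cost 381, fixed 56 → total 437.
Compare {F-α, F-β}: crew travel cost 353 + fixed 95 = 448.
Compare {F-β, F-γ}: crew travel cost 381 + fixed 127 = 508.
Compare {F-α, F-β, F-γ}: crew travel cost 353 + fixed 166 = 519.
All other subsets cost ≥ 448. Minimum total cost: 437.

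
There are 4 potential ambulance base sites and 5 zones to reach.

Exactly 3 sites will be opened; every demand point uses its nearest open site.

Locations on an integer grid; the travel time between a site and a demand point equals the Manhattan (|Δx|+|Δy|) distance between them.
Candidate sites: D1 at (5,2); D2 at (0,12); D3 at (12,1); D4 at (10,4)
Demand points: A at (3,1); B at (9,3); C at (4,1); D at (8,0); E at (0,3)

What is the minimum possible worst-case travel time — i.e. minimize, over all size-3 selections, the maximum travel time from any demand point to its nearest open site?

6

Open {D1, D2, D3}.
  Farthest demand point is E at travel time 6 (to D1); all others are ≤ 6.
With {D1, D2, D4} the worst case is 6.
With {D1, D3, D4} the worst case is 6.
No size-3 selection achieves below 6.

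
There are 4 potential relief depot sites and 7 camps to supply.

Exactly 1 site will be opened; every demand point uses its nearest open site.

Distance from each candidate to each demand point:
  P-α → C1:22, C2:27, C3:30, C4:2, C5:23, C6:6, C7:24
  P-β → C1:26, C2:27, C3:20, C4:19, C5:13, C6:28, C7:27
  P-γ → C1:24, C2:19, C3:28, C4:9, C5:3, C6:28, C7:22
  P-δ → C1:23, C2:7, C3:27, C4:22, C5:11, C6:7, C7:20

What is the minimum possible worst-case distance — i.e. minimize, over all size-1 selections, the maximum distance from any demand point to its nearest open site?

27

Open {P-δ}.
  Farthest demand point is C3 at distance 27 (to P-δ); all others are ≤ 27.
With {P-β} the worst case is 28.
With {P-γ} the worst case is 28.
No size-1 selection achieves below 27.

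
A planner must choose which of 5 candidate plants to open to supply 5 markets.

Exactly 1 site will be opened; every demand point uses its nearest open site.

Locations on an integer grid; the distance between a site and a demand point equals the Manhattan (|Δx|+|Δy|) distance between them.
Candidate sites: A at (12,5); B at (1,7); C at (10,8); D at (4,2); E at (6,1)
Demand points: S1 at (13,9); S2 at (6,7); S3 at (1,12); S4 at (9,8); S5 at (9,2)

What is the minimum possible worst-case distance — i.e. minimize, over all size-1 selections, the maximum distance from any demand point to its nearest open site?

Open {C}.
  Farthest demand point is S3 at distance 13 (to C); all others are ≤ 13.
With {B} the worst case is 14.
With {D} the worst case is 16.
No size-1 selection achieves below 13.

13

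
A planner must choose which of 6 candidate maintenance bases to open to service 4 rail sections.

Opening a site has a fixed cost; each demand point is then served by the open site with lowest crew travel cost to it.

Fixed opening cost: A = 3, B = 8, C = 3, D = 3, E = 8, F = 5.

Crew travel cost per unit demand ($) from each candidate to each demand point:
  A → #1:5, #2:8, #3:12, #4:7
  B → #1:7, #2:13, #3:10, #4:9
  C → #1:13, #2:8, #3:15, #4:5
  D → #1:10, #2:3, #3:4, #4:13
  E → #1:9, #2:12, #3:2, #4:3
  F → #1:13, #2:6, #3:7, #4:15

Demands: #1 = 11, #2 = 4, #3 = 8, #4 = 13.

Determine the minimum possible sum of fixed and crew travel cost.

Open {A, D, E}: assign each demand point to its cheapest open site.
  #1→A 11×5=55, #2→D 4×3=12, #3→E 8×2=16, #4→E 13×3=39
  crew travel cost 122, fixed 14 → total 136.
Compare {A, C, D, E}: crew travel cost 122 + fixed 17 = 139.
Compare {A, D, E, F}: crew travel cost 122 + fixed 19 = 141.
Compare {A, B, D, E}: crew travel cost 122 + fixed 22 = 144.
All other subsets cost ≥ 139. Minimum total cost: 136.

136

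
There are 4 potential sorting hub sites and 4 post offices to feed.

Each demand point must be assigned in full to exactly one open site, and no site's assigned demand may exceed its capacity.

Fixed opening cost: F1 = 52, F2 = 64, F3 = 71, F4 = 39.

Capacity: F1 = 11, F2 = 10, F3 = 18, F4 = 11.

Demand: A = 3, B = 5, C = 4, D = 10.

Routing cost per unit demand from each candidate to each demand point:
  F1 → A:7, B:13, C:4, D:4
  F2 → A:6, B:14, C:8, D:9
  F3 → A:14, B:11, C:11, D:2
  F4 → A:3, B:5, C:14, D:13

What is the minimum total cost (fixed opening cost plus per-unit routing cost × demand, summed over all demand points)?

Open {F3, F4}; cheapest assignment that respects the capacities:
  F3 (cap 18, load 14): C, D — cost 4×11 + 10×2 = 64
  F4 (cap 11, load 8): A, B — cost 3×3 + 5×5 = 34
  Shipping 98, fixed 110 → total 208.
  Any other capacity-feasible assignment to {F3, F4} ships for at least 98.
Compare {F1, F3, F4}: its best feasible assignment gives total 232.
Compare {F1, F3}: its best feasible assignment gives total 235.
Every other set of open sites that can feasibly serve all demand totals ≥ 232 even under its best assignment. Minimum: 208.

208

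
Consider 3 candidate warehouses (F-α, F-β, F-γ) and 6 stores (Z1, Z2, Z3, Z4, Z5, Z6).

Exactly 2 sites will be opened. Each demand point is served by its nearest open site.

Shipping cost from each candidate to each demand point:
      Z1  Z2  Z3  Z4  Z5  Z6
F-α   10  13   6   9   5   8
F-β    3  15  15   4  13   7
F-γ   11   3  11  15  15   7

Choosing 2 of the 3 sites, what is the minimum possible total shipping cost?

Open {F-α, F-β}.
  Z1→F-β 3, Z2→F-α 13, Z3→F-α 6, Z4→F-β 4, Z5→F-α 5, Z6→F-β 7  ⇒ total 38.
Compare {F-α, F-γ}: total 40.
Compare {F-β, F-γ}: total 41.

38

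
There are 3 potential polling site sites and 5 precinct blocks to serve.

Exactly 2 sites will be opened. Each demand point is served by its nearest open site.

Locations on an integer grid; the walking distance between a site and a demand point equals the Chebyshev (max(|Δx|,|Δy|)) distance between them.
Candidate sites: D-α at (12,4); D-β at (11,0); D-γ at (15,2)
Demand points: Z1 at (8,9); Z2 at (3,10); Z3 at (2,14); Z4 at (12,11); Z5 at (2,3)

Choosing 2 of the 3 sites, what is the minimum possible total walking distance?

Open {D-α, D-β}.
  Z1→D-α 5, Z2→D-α 9, Z3→D-α 10, Z4→D-α 7, Z5→D-β 9  ⇒ total 40.
Compare {D-α, D-γ}: total 41.
Compare {D-β, D-γ}: total 48.

40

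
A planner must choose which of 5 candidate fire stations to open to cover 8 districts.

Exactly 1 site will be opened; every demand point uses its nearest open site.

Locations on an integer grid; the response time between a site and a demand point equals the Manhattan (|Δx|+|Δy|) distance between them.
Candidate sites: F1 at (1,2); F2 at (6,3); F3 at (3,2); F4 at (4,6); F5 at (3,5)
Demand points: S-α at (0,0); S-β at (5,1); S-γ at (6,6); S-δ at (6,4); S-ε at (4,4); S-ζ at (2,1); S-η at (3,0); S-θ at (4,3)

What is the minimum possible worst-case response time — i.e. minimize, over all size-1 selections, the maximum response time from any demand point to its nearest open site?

Open {F3}.
  Farthest demand point is S-γ at response time 7 (to F3); all others are ≤ 7.
With {F5} the worst case is 8.
With {F1} the worst case is 9.
No size-1 selection achieves below 7.

7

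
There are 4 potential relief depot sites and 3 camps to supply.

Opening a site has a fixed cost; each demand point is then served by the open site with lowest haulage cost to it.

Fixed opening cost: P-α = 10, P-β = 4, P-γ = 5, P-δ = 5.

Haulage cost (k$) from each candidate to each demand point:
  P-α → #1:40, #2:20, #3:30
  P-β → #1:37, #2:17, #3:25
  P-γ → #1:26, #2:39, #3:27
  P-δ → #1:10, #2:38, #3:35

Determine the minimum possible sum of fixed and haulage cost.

61

Open {P-β, P-δ}: assign each demand point to its cheapest open site.
  #1→P-δ 10, #2→P-β 17, #3→P-β 25
  haulage cost 52, fixed 9 → total 61.
Compare {P-β, P-γ, P-δ}: haulage cost 52 + fixed 14 = 66.
Compare {P-α, P-β, P-δ}: haulage cost 52 + fixed 19 = 71.
Compare {P-α, P-δ}: haulage cost 60 + fixed 15 = 75.
All other subsets cost ≥ 66. Minimum total cost: 61.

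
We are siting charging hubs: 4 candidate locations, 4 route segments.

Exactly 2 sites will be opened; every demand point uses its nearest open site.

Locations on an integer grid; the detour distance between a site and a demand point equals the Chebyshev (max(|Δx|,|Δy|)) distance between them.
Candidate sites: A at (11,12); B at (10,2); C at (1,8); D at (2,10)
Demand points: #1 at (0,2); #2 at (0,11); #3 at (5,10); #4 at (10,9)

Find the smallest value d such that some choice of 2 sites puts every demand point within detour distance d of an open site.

6

Open {A, C}.
  Farthest demand point is #1 at detour distance 6 (to C); all others are ≤ 6.
With {B, C} the worst case is 7.
With {A, D} the worst case is 8.
No size-2 selection achieves below 6.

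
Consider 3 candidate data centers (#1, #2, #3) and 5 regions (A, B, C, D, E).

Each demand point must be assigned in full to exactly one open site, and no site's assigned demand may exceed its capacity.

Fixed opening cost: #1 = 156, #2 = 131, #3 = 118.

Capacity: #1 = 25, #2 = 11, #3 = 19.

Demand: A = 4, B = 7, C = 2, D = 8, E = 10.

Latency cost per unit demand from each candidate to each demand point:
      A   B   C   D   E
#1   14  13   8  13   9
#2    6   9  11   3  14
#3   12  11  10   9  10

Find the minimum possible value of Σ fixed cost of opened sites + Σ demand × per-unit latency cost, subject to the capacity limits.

Open {#1, #2}; cheapest assignment that respects the capacities:
  #1 (cap 25, load 23): A, B, C, E — cost 4×14 + 7×13 + 2×8 + 10×9 = 253
  #2 (cap 11, load 8): D — cost 8×3 = 24
  Shipping 277, fixed 287 → total 564.
  Any other capacity-feasible assignment to {#1, #2} ships for at least 277.
Compare {#1, #3}: its best feasible assignment gives total 577.
Compare {#1, #2, #3}: its best feasible assignment gives total 660.
Every other set of open sites that can feasibly serve all demand totals ≥ 577 even under its best assignment. Minimum: 564.

564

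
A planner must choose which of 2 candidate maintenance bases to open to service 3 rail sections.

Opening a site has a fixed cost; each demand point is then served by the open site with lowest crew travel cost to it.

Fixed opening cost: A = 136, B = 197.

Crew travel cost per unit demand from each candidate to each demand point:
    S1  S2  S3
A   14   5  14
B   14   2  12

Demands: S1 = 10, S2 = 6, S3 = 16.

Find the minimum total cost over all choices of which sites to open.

530

Open {A}: assign each demand point to its cheapest open site.
  S1→A 10×14=140, S2→A 6×5=30, S3→A 16×14=224
  crew travel cost 394, fixed 136 → total 530.
Compare {B}: crew travel cost 344 + fixed 197 = 541.
Compare {A, B}: crew travel cost 344 + fixed 333 = 677.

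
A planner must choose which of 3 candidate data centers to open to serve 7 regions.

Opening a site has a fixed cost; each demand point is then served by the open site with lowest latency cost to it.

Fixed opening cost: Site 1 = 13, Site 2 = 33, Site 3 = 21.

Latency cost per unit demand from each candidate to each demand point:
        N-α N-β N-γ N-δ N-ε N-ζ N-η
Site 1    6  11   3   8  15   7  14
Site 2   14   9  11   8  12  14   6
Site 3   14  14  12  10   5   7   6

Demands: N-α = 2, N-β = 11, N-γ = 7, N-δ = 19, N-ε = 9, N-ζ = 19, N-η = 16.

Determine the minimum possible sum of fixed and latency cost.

Open {Site 1, Site 3}: assign each demand point to its cheapest open site.
  N-α→Site 1 2×6=12, N-β→Site 1 11×11=121, N-γ→Site 1 7×3=21, N-δ→Site 1 19×8=152, N-ε→Site 3 9×5=45, N-ζ→Site 1 19×7=133, N-η→Site 3 16×6=96
  latency cost 580, fixed 34 → total 614.
Compare {Site 1, Site 2, Site 3}: latency cost 558 + fixed 67 = 625.
Compare {Site 1, Site 2}: latency cost 621 + fixed 46 = 667.
Compare {Site 2, Site 3}: latency cost 630 + fixed 54 = 684.
All other subsets cost ≥ 625. Minimum total cost: 614.

614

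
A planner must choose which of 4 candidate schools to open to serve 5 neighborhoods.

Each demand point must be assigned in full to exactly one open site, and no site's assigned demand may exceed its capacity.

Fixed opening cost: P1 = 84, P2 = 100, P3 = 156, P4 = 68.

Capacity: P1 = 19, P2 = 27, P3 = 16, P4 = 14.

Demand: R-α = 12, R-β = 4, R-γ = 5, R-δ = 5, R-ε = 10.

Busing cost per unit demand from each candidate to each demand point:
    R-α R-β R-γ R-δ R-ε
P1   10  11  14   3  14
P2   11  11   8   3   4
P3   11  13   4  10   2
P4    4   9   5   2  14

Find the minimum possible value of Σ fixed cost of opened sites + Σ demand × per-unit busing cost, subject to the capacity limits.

Open {P2, P4}; cheapest assignment that respects the capacities:
  P2 (cap 27, load 24): R-β, R-γ, R-δ, R-ε — cost 4×11 + 5×8 + 5×3 + 10×4 = 139
  P4 (cap 14, load 12): R-α — cost 12×4 = 48
  Shipping 187, fixed 168 → total 355.
  Any other capacity-feasible assignment to {P2, P4} ships for at least 187.
Compare {P1, P2, P4}: its best feasible assignment gives total 439.
Compare {P1, P2}: its best feasible assignment gives total 443.
Every other set of open sites that can feasibly serve all demand totals ≥ 439 even under its best assignment. Minimum: 355.

355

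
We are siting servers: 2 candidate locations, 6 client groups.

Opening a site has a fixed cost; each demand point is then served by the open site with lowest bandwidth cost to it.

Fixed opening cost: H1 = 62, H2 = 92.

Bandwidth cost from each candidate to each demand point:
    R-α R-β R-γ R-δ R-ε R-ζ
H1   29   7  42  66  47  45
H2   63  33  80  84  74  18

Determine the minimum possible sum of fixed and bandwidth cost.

298

Open {H1}: assign each demand point to its cheapest open site.
  R-α→H1 29, R-β→H1 7, R-γ→H1 42, R-δ→H1 66, R-ε→H1 47, R-ζ→H1 45
  bandwidth cost 236, fixed 62 → total 298.
Compare {H1, H2}: bandwidth cost 209 + fixed 154 = 363.
Compare {H2}: bandwidth cost 352 + fixed 92 = 444.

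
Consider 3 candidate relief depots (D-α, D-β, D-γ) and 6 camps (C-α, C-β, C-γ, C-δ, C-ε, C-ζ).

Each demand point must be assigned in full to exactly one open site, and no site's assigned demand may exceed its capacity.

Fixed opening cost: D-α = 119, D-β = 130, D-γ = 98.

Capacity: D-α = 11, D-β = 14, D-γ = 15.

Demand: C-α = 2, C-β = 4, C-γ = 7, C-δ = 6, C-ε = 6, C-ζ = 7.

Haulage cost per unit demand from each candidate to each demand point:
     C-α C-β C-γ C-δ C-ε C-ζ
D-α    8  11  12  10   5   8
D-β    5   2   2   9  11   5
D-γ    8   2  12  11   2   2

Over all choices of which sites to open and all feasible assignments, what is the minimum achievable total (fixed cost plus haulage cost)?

Open {D-α, D-β, D-γ}; cheapest assignment that respects the capacities:
  D-α (cap 11, load 6): C-δ — cost 6×10 = 60
  D-β (cap 14, load 13): C-α, C-β, C-γ — cost 2×5 + 4×2 + 7×2 = 32
  D-γ (cap 15, load 13): C-ε, C-ζ — cost 6×2 + 7×2 = 26
  Shipping 118, fixed 347 → total 465.
  Any other capacity-feasible assignment to {D-α, D-β, D-γ} ships for at least 118.
Total demand is 32 and no other set of sites has combined capacity ≥ 32, so {D-α, D-β, D-γ} is the only feasible choice of open sites. Minimum: 465.

465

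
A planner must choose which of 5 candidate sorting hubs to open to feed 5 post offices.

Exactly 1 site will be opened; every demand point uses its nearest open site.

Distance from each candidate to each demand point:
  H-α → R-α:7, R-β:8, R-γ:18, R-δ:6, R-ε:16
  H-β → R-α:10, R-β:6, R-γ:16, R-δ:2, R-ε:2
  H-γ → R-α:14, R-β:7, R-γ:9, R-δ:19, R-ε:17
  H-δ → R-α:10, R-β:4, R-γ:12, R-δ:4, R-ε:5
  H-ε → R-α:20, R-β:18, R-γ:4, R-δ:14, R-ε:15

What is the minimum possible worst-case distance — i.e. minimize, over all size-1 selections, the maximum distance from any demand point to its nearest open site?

12

Open {H-δ}.
  Farthest demand point is R-γ at distance 12 (to H-δ); all others are ≤ 12.
With {H-β} the worst case is 16.
With {H-α} the worst case is 18.
No size-1 selection achieves below 12.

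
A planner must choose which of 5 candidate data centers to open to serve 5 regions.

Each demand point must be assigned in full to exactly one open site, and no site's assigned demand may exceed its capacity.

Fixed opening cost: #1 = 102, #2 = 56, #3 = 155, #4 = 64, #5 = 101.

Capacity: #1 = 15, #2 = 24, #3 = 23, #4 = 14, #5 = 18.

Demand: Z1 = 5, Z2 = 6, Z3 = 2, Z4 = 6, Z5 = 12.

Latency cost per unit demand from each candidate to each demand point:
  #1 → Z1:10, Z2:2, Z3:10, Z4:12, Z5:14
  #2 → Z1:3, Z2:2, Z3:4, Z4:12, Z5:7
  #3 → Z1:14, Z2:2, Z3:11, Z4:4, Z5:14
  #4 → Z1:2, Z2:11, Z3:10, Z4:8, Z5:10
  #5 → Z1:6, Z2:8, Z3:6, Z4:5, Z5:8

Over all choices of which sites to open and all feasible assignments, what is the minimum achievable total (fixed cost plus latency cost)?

Open {#2, #4}; cheapest assignment that respects the capacities:
  #2 (cap 24, load 20): Z2, Z3, Z5 — cost 6×2 + 2×4 + 12×7 = 104
  #4 (cap 14, load 11): Z1, Z4 — cost 5×2 + 6×8 = 58
  Shipping 162, fixed 120 → total 282.
  Any other capacity-feasible assignment to {#2, #4} ships for at least 162.
Compare {#2, #5}: its best feasible assignment gives total 310.
Compare {#1, #2}: its best feasible assignment gives total 349.
Every other set of open sites that can feasibly serve all demand totals ≥ 310 even under its best assignment. Minimum: 282.

282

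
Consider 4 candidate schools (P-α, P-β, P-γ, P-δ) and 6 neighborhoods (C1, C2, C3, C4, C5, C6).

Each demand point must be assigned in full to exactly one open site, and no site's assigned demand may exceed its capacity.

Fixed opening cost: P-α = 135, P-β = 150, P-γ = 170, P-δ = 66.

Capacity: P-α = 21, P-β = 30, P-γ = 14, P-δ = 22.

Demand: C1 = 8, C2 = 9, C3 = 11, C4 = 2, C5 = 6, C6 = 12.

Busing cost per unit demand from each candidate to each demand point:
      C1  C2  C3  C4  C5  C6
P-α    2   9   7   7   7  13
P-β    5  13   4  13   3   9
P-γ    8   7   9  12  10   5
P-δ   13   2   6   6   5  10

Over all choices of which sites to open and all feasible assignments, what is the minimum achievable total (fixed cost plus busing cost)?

Open {P-β, P-δ}; cheapest assignment that respects the capacities:
  P-β (cap 30, load 26): C1, C5, C6 — cost 8×5 + 6×3 + 12×9 = 166
  P-δ (cap 22, load 22): C2, C3, C4 — cost 9×2 + 11×6 + 2×6 = 96
  Shipping 262, fixed 216 → total 478.
  Any other capacity-feasible assignment to {P-β, P-δ} ships for at least 262.
Compare {P-α, P-β}: its best feasible assignment gives total 566.
Compare {P-α, P-β, P-δ}: its best feasible assignment gives total 567.
Every other set of open sites that can feasibly serve all demand totals ≥ 566 even under its best assignment. Minimum: 478.

478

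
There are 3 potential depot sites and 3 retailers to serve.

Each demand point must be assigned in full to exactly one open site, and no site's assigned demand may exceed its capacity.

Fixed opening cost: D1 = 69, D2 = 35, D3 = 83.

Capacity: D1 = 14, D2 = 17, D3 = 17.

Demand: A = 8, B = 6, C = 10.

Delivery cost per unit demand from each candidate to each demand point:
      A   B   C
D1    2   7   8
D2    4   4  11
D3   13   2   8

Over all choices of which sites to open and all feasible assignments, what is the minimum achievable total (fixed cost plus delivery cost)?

240

Open {D1, D2}; cheapest assignment that respects the capacities:
  D1 (cap 14, load 10): C — cost 10×8 = 80
  D2 (cap 17, load 14): A, B — cost 8×4 + 6×4 = 56
  Shipping 136, fixed 104 → total 240.
  Any other capacity-feasible assignment to {D1, D2} ships for at least 136.
Compare {D2, D3}: its best feasible assignment gives total 242.
Compare {D1, D3}: its best feasible assignment gives total 260.
Every other set of open sites that can feasibly serve all demand totals ≥ 242 even under its best assignment. Minimum: 240.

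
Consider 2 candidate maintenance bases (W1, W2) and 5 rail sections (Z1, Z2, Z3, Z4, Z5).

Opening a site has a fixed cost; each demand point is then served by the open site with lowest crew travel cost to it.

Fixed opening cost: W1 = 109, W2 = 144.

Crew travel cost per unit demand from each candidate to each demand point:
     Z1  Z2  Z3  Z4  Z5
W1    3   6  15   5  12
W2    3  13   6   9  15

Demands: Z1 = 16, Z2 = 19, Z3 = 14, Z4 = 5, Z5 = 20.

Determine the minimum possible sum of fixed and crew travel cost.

Open {W1}: assign each demand point to its cheapest open site.
  Z1→W1 16×3=48, Z2→W1 19×6=114, Z3→W1 14×15=210, Z4→W1 5×5=25, Z5→W1 20×12=240
  crew travel cost 637, fixed 109 → total 746.
Compare {W1, W2}: crew travel cost 511 + fixed 253 = 764.
Compare {W2}: crew travel cost 724 + fixed 144 = 868.

746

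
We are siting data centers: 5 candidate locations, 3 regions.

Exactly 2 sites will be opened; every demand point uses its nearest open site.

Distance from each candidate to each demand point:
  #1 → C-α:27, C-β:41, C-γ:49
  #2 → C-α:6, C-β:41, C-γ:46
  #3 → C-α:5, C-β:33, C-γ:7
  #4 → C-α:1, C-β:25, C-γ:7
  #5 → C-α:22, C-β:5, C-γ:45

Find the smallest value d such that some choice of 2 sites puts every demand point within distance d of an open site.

Open {#3, #5}.
  Farthest demand point is C-γ at distance 7 (to #3); all others are ≤ 7.
With {#4, #5} the worst case is 7.
With {#1, #4} the worst case is 25.
No size-2 selection achieves below 7.

7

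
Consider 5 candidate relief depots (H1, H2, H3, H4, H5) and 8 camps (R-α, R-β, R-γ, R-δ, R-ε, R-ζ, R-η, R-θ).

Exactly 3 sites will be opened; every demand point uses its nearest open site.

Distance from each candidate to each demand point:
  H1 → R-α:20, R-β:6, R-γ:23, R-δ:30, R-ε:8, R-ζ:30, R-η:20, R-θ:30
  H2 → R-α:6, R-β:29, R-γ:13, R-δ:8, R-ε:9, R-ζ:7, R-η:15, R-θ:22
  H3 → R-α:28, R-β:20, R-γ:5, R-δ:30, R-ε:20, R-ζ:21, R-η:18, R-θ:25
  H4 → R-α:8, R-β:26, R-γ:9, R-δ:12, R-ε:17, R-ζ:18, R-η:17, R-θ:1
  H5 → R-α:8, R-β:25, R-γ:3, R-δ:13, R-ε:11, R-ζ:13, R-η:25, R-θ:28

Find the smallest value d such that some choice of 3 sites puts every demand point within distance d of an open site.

15

Open {H1, H2, H4}.
  Farthest demand point is R-η at distance 15 (to H2); all others are ≤ 15.
With {H1, H4, H5} the worst case is 17.
With {H1, H3, H4} the worst case is 18.
No size-3 selection achieves below 15.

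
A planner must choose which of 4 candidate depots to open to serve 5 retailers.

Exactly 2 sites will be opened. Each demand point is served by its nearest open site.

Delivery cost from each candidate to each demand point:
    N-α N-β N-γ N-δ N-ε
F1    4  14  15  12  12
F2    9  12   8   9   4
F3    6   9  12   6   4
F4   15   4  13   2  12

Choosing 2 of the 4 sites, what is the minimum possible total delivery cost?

27

Open {F2, F4}.
  N-α→F2 9, N-β→F4 4, N-γ→F2 8, N-δ→F4 2, N-ε→F2 4  ⇒ total 27.
Compare {F3, F4}: total 28.
Compare {F2, F3}: total 33.
No size-2 selection does better; minimum is 27.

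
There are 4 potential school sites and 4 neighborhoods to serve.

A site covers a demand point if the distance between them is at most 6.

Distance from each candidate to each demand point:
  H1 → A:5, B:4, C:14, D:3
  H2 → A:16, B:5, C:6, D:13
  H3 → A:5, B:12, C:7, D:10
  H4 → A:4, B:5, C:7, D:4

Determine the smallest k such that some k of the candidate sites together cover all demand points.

2

Coverage sets (demand points within 6 of each site):
  H1: {A, B, D}
  H2: {B, C}
  H3: {A}
  H4: {A, B, D}
No single site covers all 4 demand points.
But {H1, H2} covers everything, so the minimum is 2.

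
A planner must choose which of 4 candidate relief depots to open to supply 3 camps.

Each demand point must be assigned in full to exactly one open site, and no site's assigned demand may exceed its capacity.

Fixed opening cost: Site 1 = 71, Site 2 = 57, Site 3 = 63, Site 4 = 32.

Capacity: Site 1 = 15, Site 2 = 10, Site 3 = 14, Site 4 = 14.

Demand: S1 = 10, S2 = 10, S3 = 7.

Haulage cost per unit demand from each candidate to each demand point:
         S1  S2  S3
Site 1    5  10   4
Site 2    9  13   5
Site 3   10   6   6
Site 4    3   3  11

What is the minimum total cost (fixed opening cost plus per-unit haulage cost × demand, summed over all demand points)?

275

Open {Site 1, Site 2, Site 4}; cheapest assignment that respects the capacities:
  Site 1 (cap 15, load 10): S1 — cost 10×5 = 50
  Site 2 (cap 10, load 7): S3 — cost 7×5 = 35
  Site 4 (cap 14, load 10): S2 — cost 10×3 = 30
  Shipping 115, fixed 160 → total 275.
  Any other capacity-feasible assignment to {Site 1, Site 2, Site 4} ships for at least 115.
Compare {Site 2, Site 3, Site 4}: its best feasible assignment gives total 277.
Compare {Site 1, Site 3, Site 4}: its best feasible assignment gives total 284.
Every other set of open sites that can feasibly serve all demand totals ≥ 277 even under its best assignment. Minimum: 275.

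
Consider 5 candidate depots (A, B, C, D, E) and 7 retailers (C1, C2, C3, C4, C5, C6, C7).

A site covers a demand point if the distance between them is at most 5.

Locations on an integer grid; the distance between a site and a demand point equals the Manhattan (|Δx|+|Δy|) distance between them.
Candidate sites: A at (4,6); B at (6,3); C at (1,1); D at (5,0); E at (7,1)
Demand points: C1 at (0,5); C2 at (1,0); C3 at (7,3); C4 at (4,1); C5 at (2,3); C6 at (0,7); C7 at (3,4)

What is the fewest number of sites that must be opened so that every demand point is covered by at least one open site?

2

Coverage sets (demand points within 5 of each site):
  A: {C1, C4, C5, C6, C7}
  B: {C3, C4, C5, C7}
  C: {C1, C2, C4, C5, C7}
  D: {C2, C3, C4}
  E: {C3, C4}
No single site covers all 7 demand points.
But {A, D} covers everything, so the minimum is 2.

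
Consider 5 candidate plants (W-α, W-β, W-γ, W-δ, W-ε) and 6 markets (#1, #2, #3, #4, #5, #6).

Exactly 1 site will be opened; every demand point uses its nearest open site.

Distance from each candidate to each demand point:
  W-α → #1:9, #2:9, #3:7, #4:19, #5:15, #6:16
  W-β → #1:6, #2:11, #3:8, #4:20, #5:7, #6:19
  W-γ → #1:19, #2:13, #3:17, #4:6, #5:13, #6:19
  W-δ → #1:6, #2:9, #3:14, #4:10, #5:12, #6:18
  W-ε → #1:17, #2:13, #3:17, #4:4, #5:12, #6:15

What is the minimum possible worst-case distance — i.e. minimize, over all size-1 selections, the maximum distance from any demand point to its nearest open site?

17

Open {W-ε}.
  Farthest demand point is #1 at distance 17 (to W-ε); all others are ≤ 17.
With {W-δ} the worst case is 18.
With {W-α} the worst case is 19.
No size-1 selection achieves below 17.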